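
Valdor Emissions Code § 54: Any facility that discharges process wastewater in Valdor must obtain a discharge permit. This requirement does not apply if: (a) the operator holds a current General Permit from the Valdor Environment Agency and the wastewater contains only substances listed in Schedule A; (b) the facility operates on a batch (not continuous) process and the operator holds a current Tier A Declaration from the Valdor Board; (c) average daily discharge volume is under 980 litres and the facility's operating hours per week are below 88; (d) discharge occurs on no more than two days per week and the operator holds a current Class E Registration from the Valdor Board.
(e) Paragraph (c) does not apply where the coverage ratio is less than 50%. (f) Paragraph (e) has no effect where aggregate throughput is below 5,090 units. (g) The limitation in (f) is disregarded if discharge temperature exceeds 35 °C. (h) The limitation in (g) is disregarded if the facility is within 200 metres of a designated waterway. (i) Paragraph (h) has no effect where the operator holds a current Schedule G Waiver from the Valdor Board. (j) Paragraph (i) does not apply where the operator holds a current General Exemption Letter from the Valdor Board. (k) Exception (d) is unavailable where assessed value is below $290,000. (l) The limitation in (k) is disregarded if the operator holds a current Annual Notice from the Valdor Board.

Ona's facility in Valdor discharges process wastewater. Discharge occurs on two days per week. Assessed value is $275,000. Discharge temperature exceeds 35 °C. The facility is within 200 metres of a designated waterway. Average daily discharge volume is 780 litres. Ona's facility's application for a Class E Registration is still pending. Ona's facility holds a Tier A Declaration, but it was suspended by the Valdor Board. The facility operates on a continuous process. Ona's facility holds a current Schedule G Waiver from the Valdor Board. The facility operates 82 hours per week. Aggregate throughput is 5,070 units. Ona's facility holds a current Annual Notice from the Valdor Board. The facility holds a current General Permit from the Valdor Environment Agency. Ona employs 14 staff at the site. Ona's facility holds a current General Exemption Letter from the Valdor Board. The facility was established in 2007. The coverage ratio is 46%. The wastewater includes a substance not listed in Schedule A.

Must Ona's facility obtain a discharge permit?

No — exception (c) applies; Ona's facility is not required to obtain a discharge permit.

Exception (a) fails — the wastewater includes a non-Schedule-A substance.
Exception (b) fails — the facility operates on a continuous process.
Exception (c)'s conditions are all satisfied: average daily discharge volume is 780 litres, under the 980 litres limit; the facility's operating hours per week are 82, below the 88 limit. Under paragraphs (e)–(j): (e) is engaged (the coverage ratio is 46%, less than the 50% limit), but is itself disapplied by (f): (f) operates against (e): aggregate throughput is 5,070 units, below the 5,090 units limit. (g) is engaged (discharge temperature exceeds 35 °C), but is displaced by (h): (h) operates against (g): the facility is within 200 m of a designated waterway. (i) would limit (h) — a current Schedule G Waiver is held — but (j) sets (i) aside: (j) operates against (i): a current General Exemption Letter is held. Exception (c) stands.
Exception (d) fails — there is no Class E Registration in force.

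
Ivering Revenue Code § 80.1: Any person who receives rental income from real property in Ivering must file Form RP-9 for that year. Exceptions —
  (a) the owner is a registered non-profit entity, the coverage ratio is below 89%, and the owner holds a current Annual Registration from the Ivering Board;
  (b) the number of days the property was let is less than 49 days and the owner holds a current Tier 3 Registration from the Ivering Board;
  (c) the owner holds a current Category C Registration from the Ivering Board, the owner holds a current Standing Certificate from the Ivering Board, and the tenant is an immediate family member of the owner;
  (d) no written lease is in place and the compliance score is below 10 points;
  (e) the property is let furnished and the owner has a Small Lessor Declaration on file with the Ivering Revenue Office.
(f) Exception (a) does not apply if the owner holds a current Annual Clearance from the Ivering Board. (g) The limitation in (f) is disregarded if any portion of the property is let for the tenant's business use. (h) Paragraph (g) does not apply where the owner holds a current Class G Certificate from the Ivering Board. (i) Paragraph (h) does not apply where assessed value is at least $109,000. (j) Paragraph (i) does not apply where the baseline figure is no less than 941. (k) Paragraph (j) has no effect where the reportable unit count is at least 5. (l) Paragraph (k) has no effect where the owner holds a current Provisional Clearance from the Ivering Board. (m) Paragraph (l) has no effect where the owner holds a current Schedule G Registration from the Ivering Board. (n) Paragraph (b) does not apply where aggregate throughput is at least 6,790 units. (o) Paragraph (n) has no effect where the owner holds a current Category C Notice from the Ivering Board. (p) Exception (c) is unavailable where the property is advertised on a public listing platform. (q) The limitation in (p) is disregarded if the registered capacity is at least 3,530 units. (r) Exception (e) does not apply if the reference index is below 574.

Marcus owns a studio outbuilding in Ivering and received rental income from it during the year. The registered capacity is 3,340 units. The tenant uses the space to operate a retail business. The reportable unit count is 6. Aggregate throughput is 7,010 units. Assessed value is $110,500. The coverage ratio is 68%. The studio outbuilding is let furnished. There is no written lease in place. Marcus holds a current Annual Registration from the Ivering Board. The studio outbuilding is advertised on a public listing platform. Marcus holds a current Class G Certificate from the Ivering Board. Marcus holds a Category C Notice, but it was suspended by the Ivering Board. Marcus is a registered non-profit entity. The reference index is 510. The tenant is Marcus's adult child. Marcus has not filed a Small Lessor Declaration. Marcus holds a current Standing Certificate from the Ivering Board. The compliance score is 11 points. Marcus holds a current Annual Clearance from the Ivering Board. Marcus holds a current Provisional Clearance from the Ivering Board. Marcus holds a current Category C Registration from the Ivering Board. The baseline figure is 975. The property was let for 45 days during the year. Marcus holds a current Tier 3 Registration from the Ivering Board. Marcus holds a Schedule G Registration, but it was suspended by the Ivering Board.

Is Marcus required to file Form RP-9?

Yes — Marcus must file Form RP-9.

Exception (a): Marcus is a registered non-profit; the coverage ratio is 68%, below the 89% limit; a current Annual Registration is held — every condition holds. But: (f) applies — a current Annual Clearance is held. (g) would limit (f) — the space is let for business use — but (h) sets (g) aside: (h) is triggered — a current Class G Certificate is held. (i) would limit (h) — assessed value is $110,500, meeting the $109,000 threshold — but (j) sets (i) aside: (j) operates against (i): the baseline figure is 975, meeting the 941 threshold. (k) operates (the reportable unit count is 6, meeting the 5 threshold), but is overridden by (l): (l) is engaged — a current Provisional Clearance is held. (m), which would lift (l), is not engaged — the Schedule G Registration is not current. So (a) is unavailable.
Exception (b) is satisfied on its face — the number of days the property was let is 45 days, less than the 49 days limit; a current Tier 3 Registration is held. But applying paragraphs (n)–(o): (n) operates against (b): aggregate throughput is 7,010 units, meeting the 6,790 units threshold. (o), which would lift (n), is not engaged — no current Category C Notice is held. (b) is therefore removed.
All of (c)'s requirements are met (a current Category C Registration is held; a current Standing Certificate is held; the tenant is an immediate family member). Turning to paragraphs (p)–(q): (p) operates against (c): the property is publicly advertised. (q) is not triggered (the registered capacity is 3,340 units, short of 3,530 units), so (p) stands. So (c) is unavailable.
Exception (d) requires that the compliance score is below 10 points; but the compliance score is 11 points, not below 10 points, so (d) is unavailable.
Exception (e) requires that the owner has a Small Lessor Declaration on file with the Ivering Revenue Office; but no Small Lessor Declaration is on file, so (e) is unavailable.
No exception applies. The general rule governs.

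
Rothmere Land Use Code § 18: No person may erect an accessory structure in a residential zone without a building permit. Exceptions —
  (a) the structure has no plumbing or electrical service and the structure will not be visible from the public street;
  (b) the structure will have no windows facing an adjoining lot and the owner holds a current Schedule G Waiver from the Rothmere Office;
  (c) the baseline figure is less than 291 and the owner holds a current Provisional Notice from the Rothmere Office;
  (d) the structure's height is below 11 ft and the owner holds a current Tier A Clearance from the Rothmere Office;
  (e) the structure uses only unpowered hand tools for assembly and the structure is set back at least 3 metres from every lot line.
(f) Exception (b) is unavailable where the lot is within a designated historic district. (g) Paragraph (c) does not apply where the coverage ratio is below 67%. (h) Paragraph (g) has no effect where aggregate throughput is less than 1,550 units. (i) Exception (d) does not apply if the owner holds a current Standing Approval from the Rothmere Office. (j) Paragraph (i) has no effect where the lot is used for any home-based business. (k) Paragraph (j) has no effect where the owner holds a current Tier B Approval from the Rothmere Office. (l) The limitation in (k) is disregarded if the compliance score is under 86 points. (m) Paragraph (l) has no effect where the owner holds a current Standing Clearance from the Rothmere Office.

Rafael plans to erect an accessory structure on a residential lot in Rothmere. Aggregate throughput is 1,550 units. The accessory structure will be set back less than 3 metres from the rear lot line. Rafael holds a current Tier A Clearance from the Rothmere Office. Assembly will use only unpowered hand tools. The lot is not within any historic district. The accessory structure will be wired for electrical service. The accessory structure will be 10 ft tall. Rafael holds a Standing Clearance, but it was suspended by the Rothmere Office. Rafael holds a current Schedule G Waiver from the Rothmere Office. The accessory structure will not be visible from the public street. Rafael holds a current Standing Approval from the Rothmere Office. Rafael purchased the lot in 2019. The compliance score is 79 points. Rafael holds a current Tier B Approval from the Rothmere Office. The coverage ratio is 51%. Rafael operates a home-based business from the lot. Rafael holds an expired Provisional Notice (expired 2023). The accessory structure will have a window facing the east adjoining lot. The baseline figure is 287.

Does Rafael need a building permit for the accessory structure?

No — exception (d) applies; Rafael does not need a building permit.

Exception (a) requires that the structure has no plumbing or electrical service; but electrical service is planned, so (a) is unavailable.
Exception (b) fails — a window faces an adjoining lot.
Exception (c) does not apply: there is no Provisional Notice in force.
Exception (d): the structure's height is 10 ft, below the 11 ft limit; a current Tier A Clearance is held — every condition holds. Under paragraphs (i)–(m): (i) would limit (d) — a current Standing Approval is held — but (j) sets (i) aside: (j) operates — a home-based business operates on the lot. (k) operates (a current Tier B Approval is held), but is overridden by (l): (l) operates — the compliance score is 79 points, under the 86 points limit. (m) does not operate here (the Standing Clearance is not current), so (l) stands. So (d) applies.
Exception (e) fails — the rear setback is under 3 m.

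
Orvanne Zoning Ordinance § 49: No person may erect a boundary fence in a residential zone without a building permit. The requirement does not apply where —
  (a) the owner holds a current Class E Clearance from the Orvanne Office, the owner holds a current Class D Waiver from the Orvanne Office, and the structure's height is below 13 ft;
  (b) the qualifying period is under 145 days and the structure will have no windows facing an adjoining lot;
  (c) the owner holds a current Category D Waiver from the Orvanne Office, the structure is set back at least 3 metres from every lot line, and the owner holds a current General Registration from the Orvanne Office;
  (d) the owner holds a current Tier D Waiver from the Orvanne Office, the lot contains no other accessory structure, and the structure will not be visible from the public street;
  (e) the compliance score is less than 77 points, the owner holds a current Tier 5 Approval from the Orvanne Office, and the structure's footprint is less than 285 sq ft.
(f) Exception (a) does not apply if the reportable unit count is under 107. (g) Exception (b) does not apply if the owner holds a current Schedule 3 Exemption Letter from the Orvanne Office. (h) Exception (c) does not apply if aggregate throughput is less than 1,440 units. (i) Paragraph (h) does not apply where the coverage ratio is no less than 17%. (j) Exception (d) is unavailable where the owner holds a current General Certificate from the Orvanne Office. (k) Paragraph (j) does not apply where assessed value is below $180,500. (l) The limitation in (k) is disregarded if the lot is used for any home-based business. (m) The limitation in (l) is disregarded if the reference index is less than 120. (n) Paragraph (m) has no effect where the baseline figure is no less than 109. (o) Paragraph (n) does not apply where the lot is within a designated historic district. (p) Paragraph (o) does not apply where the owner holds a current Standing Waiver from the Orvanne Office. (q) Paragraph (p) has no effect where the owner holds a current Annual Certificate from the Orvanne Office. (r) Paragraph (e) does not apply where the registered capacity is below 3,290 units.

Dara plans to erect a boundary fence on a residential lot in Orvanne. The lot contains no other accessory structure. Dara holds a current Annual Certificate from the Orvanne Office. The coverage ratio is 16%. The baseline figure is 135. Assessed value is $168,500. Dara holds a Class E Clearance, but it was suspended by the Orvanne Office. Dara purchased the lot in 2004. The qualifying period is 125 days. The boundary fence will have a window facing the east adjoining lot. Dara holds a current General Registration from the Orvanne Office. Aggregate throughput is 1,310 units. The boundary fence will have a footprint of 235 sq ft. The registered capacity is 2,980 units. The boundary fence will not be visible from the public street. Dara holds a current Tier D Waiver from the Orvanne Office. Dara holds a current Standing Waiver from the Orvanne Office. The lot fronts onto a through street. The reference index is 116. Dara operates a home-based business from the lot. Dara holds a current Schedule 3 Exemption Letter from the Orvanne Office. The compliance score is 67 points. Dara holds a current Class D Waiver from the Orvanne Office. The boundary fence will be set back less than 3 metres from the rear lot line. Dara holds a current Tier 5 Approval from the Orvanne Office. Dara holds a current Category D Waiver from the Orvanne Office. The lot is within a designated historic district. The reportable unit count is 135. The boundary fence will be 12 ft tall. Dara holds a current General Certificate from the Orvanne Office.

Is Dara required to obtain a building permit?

Exception (a) fails — the Class E Clearance is not current.
Exception (b) requires that the structure will have no windows facing an adjoining lot; but a window faces an adjoining lot, so (b) is unavailable.
Exception (c) does not apply: the rear setback is under 3 m.
Exception (d): a current Tier D Waiver is held; the lot has no other accessory structure; the structure will not be visible from the street — every condition holds. As to paragraphs (j)–(q): (j) would limit (d) — a current General Certificate is held — but (k) sets (j) aside: (k) operates against (j): assessed value is $168,500, below the $180,500 limit. (l) operates (a home-based business operates on the lot), but is itself disapplied by (m): (m) operates against (l): the reference index is 116, less than the 120 limit. (n) would limit (m) — the baseline figure is 135, meeting the 109 threshold — but (o) sets (n) aside: (o) operates — the lot is in a historic district. (p) would limit (o) — a current Standing Waiver is held — but (q) sets (p) aside: (q) applies — a current Annual Certificate is held. (d) remains available.
Exception (e)'s conditions are all satisfied: the compliance score is 67 points, less than the 77 points limit; a current Tier 5 Approval is held; the structure's footprint is 235 sq ft, less than the 285 sq ft limit. Turning to paragraph (r): (r) operates against (e): the registered capacity is 2,980 units, below the 3,290 units limit. (e) is therefore removed.

No — exception (d) applies; Dara does not need a building permit.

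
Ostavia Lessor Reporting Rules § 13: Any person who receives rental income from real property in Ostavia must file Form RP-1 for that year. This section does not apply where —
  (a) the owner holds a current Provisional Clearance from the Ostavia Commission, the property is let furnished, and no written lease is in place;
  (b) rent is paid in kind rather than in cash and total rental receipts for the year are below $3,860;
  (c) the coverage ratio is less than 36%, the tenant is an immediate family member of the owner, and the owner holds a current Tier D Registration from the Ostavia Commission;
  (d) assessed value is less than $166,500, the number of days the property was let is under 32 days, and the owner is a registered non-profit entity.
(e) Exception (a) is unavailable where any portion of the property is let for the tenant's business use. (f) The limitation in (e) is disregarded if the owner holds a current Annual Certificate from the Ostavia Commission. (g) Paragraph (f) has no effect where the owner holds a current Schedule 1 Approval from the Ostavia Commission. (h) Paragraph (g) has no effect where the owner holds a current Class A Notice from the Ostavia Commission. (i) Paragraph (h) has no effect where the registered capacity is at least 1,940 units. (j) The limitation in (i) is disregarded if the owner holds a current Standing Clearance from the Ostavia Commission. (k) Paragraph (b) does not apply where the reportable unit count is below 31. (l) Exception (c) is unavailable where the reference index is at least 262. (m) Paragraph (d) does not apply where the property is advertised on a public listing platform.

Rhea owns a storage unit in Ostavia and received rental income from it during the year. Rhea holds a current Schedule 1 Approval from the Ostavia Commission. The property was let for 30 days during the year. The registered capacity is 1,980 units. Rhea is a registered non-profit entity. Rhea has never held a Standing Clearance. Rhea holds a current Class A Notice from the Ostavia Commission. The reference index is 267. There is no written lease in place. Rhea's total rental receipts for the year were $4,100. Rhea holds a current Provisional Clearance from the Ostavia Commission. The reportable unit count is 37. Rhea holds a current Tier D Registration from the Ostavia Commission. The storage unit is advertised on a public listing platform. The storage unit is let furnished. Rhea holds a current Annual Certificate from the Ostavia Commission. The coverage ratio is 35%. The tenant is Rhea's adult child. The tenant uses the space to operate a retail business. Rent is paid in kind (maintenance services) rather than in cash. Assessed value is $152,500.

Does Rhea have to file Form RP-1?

Yes — Rhea must file Form RP-1.

All of (a)'s requirements are met (a current Provisional Clearance is held; the property is let furnished; there is no written lease). But: (e) operates against (a): the space is let for business use. (f) operates (a current Annual Certificate is held), but is displaced by (g): (g) operates — a current Schedule 1 Approval is held. (h) applies (a current Class A Notice is held), but yields to (i): (i) operates against (h): the registered capacity is 1,980 units, meeting the 1,940 units threshold. (j), which would lift (i), is inapplicable — the Standing Clearance is not current. (a) is therefore removed.
Exception (b) does not apply: total rental receipts for the year are $4,100, not below $3,860.
Exception (c) is satisfied on its face — the coverage ratio is 35%, less than the 36% limit; the tenant is an immediate family member; a current Tier D Registration is held. However, paragraph (l) must be considered: (l) is engaged — the reference index is 267, meeting the 262 threshold. (c) is therefore removed.
Exception (d): assessed value is $152,500, less than the $166,500 limit; the number of days the property was let is 30 days, under the 32 days limit; Rhea is a registered non-profit — every condition holds. But applying paragraph (m): (m) is triggered — the property is publicly advertised. (d) is therefore removed.
No exception is made out. Rhea falls within the general rule.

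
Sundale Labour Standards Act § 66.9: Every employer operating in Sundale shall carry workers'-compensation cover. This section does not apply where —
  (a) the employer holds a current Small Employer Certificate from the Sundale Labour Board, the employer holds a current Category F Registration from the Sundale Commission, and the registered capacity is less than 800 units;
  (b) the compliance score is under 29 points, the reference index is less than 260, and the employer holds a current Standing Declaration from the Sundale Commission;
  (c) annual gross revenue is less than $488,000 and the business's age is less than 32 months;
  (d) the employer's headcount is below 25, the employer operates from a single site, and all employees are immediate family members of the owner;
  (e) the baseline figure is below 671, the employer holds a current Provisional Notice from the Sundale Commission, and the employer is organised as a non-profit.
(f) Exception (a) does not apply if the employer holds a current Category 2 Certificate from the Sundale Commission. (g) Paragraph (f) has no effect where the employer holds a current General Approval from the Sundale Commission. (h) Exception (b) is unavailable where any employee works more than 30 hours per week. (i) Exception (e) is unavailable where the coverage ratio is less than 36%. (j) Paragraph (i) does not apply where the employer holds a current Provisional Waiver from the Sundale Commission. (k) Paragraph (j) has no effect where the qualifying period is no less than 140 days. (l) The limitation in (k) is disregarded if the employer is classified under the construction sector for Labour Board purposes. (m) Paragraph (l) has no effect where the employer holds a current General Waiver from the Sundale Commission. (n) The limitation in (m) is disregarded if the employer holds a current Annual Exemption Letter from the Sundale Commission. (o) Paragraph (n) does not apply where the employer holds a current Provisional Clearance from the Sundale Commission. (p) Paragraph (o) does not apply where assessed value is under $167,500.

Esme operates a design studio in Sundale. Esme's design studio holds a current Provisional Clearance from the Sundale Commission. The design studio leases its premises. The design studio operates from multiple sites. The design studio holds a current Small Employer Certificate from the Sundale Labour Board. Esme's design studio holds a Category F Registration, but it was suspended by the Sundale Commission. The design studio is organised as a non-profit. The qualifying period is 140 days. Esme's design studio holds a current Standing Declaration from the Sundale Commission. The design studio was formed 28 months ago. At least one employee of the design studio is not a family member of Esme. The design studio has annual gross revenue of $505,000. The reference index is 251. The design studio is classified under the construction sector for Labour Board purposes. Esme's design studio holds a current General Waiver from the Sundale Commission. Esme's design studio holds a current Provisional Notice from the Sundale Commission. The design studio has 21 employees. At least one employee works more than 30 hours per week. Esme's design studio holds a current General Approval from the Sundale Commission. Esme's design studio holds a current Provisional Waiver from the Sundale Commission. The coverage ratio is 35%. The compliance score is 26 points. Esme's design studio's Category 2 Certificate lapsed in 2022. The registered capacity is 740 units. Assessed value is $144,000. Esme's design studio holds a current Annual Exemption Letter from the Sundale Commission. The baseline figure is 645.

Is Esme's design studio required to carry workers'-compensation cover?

No — exception (e) applies; Esme's design studio is not required to carry workers'-compensation cover.

Exception (a) requires that the employer holds a current Category F Registration from the Sundale Commission; but there is no Category F Registration in force, so (a) is unavailable.
Exception (b): the compliance score is 26 points, under the 29 points limit; the reference index is 251, less than the 260 limit; a current Standing Declaration is held — every condition holds. Turning to paragraph (h): (h) applies — at least one employee exceeds 30 hours/week. So (b) is unavailable.
Exception (c) fails — annual gross revenue is $505,000, not less than $488,000.
Exception (d) fails — the employer operates from multiple sites.
Exception (e): the baseline figure is 645, below the 671 limit; a current Provisional Notice is held; the employer is a non-profit — every condition holds. Under paragraphs (i)–(p): (i) applies (the coverage ratio is 35%, less than the 36% limit), but yields to (j): (j) operates against (i): a current Provisional Waiver is held. (k) applies (the qualifying period is 140 days, meeting the 140 days threshold), but is set aside by (l): (l) operates against (k): the design studio is classified under the construction sector. (m) is triggered (a current General Waiver is held), but is displaced by (n): (n) operates against (m): a current Annual Exemption Letter is held. (o) is triggered (a current Provisional Clearance is held), but is displaced by (p): (p) operates against (o): assessed value is $144,000, under the $167,500 limit. Exception (e) stands.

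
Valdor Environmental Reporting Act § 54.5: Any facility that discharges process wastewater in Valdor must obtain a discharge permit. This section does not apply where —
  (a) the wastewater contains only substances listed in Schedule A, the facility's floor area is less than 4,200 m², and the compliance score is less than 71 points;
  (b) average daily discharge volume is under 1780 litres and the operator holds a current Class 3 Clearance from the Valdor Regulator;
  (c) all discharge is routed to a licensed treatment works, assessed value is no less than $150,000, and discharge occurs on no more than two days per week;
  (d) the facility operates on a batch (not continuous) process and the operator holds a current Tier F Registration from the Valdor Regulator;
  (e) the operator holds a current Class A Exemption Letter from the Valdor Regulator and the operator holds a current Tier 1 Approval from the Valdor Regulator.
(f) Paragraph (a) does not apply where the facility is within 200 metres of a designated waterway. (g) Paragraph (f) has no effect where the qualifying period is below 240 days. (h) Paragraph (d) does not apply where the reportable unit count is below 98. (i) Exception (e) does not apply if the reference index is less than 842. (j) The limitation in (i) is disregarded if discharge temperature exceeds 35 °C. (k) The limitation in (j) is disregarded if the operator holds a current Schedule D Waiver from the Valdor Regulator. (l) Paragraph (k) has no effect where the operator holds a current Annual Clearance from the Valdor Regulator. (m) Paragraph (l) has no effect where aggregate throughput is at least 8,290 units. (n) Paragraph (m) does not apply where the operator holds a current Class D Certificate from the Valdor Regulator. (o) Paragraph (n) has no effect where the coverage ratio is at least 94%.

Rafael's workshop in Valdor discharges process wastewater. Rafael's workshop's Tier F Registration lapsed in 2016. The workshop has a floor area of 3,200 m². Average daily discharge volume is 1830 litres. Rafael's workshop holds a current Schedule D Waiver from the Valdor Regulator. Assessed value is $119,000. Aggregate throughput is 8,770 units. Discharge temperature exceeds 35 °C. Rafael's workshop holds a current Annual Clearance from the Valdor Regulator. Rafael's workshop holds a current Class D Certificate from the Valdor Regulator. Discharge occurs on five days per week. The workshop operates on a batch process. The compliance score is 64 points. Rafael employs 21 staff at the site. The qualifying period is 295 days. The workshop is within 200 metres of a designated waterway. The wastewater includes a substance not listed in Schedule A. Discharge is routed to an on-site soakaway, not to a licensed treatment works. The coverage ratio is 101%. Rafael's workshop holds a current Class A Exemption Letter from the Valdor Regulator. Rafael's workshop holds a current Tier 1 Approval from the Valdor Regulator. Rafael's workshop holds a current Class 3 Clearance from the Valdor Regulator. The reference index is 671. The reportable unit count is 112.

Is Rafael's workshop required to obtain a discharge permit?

Yes — Rafael's workshop must obtain a discharge permit.

Exception (a) does not apply: the wastewater includes a non-Schedule-A substance.
Exception (b) does not apply: average daily discharge volume is 1830 litres, not under 1780 litres.
Exception (c) fails — discharge is not routed to a licensed treatment works.
Exception (d) fails — no current Tier F Registration is held.
Exception (e) is satisfied on its face — a current Class A Exemption Letter is held; a current Tier 1 Approval is held. But: (i) operates against (e): the reference index is 671, less than the 842 limit. (j) would limit (i) — discharge temperature exceeds 35 °C — but (k) sets (j) aside: (k) applies — a current Schedule D Waiver is held. (l) would limit (k) — a current Annual Clearance is held — but (m) sets (l) aside: (m) is engaged — aggregate throughput is 8,770 units, meeting the 8,290 units threshold. (n) would limit (m) — a current Class D Certificate is held — but (o) sets (n) aside: (o) operates against (n): the coverage ratio is 101%, meeting the 94% threshold. (e) is therefore removed.
No exception displaces § 54.5.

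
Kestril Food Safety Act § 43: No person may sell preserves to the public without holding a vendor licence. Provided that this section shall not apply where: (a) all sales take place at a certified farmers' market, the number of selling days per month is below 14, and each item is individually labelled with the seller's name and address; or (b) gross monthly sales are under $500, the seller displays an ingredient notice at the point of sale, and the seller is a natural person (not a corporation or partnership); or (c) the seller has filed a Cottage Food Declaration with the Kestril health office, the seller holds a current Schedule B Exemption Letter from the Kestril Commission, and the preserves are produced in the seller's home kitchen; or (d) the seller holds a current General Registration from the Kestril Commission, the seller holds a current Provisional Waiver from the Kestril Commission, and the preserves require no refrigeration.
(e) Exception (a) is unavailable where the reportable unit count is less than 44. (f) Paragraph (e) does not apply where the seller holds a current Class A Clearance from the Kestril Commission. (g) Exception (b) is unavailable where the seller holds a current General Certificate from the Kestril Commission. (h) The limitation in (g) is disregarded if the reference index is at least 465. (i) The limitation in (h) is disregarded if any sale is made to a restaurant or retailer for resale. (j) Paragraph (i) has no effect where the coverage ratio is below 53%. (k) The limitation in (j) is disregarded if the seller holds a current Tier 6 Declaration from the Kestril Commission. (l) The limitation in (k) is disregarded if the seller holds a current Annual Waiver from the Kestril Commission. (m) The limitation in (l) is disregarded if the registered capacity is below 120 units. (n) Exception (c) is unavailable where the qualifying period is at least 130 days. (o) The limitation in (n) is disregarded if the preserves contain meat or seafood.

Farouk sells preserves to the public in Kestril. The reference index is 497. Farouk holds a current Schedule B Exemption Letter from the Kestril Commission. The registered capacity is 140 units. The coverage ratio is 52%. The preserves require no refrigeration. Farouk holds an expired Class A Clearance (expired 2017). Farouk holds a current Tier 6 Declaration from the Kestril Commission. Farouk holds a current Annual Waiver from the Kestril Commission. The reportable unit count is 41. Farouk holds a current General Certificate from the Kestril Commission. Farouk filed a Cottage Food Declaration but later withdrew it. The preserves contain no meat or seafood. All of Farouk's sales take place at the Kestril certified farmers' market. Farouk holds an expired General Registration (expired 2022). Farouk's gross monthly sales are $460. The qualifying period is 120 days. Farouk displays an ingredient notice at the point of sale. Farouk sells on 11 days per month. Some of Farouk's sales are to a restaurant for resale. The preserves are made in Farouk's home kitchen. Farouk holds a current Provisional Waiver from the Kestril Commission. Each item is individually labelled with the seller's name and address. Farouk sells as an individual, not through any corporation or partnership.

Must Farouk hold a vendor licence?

No — exception (b) applies; Farouk is not required to hold a vendor licence.

All of (a)'s requirements are met (all sales are at a certified farmers' market; the number of selling days per month is 11, below the 14 limit; items are individually labelled). However, paragraphs (e)–(f) must be considered: (e) is engaged — the reportable unit count is 41, less than the 44 limit. (f) is inapplicable (there is no Class A Clearance in force), so (e) stands. So (a) is unavailable.
Exception (b): gross monthly sales are $460, under the $500 limit; an ingredient notice is displayed; the seller is a natural person — every condition holds. Applying paragraphs (g)–(m): (g) would limit (b) — a current General Certificate is held — but (h) sets (g) aside: (h) operates against (g): the reference index is 497, meeting the 465 threshold. (i) is triggered (some sales are to a restaurant for resale), but is itself disapplied by (j): (j) operates against (i): the coverage ratio is 52%, below the 53% limit. (k) is engaged (a current Tier 6 Declaration is held), but is set aside by (l): (l) operates — a current Annual Waiver is held. (m), which would lift (l), is not engaged — the registered capacity is 140 units, not below 120 units. Exception (b) stands.
Exception (c) does not apply: the Cottage Food Declaration was withdrawn.
Exception (d) fails — there is no General Registration in force.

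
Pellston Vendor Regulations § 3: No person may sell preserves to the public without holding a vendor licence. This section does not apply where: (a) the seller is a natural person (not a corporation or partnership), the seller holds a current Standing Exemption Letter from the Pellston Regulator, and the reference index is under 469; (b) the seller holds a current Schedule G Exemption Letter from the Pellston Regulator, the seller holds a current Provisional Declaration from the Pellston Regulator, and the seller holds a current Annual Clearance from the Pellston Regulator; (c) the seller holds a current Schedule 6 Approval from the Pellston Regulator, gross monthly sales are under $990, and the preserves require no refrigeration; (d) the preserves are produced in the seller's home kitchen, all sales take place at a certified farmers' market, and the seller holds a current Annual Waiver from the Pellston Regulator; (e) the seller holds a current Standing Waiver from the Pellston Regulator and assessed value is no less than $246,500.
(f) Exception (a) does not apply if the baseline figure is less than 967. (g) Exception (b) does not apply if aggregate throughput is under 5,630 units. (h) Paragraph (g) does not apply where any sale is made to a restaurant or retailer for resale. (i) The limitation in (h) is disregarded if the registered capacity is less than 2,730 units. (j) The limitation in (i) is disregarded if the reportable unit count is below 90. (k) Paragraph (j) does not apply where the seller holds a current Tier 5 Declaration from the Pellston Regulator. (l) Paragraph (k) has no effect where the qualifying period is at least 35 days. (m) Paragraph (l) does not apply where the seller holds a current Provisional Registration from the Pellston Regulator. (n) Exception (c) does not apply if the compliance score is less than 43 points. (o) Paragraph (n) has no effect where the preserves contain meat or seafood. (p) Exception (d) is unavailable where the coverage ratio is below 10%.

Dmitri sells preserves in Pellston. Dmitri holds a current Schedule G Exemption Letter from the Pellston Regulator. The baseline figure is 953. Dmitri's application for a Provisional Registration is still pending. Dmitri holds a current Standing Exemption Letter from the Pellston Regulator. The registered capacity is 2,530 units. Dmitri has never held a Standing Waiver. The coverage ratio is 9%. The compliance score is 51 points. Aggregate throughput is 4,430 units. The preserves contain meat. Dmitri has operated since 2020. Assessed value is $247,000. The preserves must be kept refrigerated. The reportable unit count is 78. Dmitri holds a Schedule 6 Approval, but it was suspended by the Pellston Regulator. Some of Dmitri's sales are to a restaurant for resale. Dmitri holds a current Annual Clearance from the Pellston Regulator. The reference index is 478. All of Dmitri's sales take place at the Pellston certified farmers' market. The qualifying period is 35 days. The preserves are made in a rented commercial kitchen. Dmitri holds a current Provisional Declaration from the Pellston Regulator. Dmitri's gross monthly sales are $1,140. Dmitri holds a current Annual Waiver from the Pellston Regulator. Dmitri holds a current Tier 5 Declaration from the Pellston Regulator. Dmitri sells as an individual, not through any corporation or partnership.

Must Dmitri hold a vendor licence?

Exception (a) does not apply: the reference index is 478, not under 469.
Exception (b): a current Schedule G Exemption Letter is held; a current Provisional Declaration is held; a current Annual Clearance is held — every condition holds. Applying paragraphs (g)–(m): (g) would limit (b) — aggregate throughput is 4,430 units, under the 5,630 units limit — but (h) sets (g) aside: (h) is triggered — some sales are to a restaurant for resale. (i) applies (the registered capacity is 2,530 units, less than the 2,730 units limit), but is set aside by (j): (j) operates against (i): the reportable unit count is 78, below the 90 limit. (k) is engaged (a current Tier 5 Declaration is held), but is displaced by (l): (l) is triggered — the qualifying period is 35 days, meeting the 35 days threshold. (m) is not triggered (no current Provisional Registration is held), so (l) stands. Exception (b) stands.
Exception (c) fails — the Schedule 6 Approval is not current.
Exception (d) does not apply: the preserves are made in a commercial kitchen, not a home kitchen.
Exception (e) fails — the Standing Waiver is not current.

No — exception (b) applies; Dmitri is not required to hold a vendor licence.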